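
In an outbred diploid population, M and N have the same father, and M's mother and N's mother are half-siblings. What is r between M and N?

With two independent routes of shared ancestry, r is the sum of the two contributions.
M and N are related in two ways: half-sibs through their shared father (r = 1/4) and half first cousins through their mothers (r = 1/16).
r = 1/4 + 1/16 = 5/16 = 0.3125.

0.3125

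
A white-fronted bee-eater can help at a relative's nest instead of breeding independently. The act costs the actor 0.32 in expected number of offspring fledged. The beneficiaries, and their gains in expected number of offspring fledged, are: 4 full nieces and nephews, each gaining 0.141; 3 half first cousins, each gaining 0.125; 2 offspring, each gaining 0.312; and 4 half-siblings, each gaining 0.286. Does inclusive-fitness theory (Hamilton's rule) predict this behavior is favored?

Hamilton's rule: the trait is favored when the sum of r·B over every recipient exceeds the actor's cost C.
r to a full niece or nephew = 1/4 (full aunt/uncle↔niece/nephew: two paths of length 3 through the shared grandparent pair: r = 2·(1/2)^3 = 1/4).
r to a half first cousin = 0.0625 (half first cousins share one grandparent — one path of length 4: r = (1/2)^4 = 1/16).
r to an offspring = 0.5 (one parent–offspring link: r = (1/2)^1 = 1/2).
r to a half-sibling = 0.25 (half-sibs share one parent — one path of length 2: r = (1/2)^2 = 1/4).
Summing one r·B term per recipient: 4·0.25·0.141 + 3·0.0625·0.125 + 2·0.5·0.312 + 4·0.25·0.286 = 0.7624375.
0.7624375 > 0.32: the indirect benefit exceeds the cost.

Yes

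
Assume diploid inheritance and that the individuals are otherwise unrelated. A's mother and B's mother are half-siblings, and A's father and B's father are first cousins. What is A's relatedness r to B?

Wright's path rule: contributions from independent ancestry routes add.
A and B are related in two ways: half first cousins through their mothers (r = 1/16) and second cousins through their fathers (r = 1/32).
r = 1/16 + 1/32 = 3/32 = 0.09375.

0.09375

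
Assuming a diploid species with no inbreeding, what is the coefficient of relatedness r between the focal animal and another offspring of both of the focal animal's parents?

Each parent–offspring link contributes a factor of 1/2, and independent paths through distinct common ancestors add.
Full sibs share both parents — two paths of length 2: r = 2·(1/2)^2 = 1/2.

0.5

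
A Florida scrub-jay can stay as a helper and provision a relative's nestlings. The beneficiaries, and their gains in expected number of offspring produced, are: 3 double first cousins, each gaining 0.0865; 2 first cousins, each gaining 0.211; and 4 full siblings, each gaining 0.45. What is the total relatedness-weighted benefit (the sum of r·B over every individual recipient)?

1.017625

r to a double first cousin = 0.25 (double first cousins share both grandparent pairs — four paths of length 4: r = 4·(1/2)^4 = 1/4).
r to a first cousin = 1/8 (first cousins share one grandparent pair — two paths of length 4: r = 2·(1/2)^4 = 1/8).
r to a full sibling = 1/2 (full sibs share both parents — two paths of length 2: r = 2·(1/2)^2 = 1/2).
Summing one r·B term per recipient: 3·0.25·0.0865 + 2·0.125·0.211 + 4·0.5·0.45 = 1.017625.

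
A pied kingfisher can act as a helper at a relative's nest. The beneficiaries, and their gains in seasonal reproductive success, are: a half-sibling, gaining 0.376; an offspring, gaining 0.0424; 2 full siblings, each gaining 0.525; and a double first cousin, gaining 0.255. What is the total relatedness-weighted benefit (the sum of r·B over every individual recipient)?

0.70395

r to a half-sibling = 0.25 (half-sibs share one parent — one path of length 2: r = (1/2)^2 = 1/4).
r to an offspring = 1/2 (one parent–offspring link: r = (1/2)^1 = 1/2).
r to a full sibling = 0.5 (full sibs share both parents — two paths of length 2: r = 2·(1/2)^2 = 1/2).
r to a double first cousin = 1/4 (double first cousins share both grandparent pairs — four paths of length 4: r = 4·(1/2)^4 = 1/4).
Summing one r·B term per recipient: 1·0.25·0.376 + 1·0.5·0.0424 + 2·0.5·0.525 + 1·0.25·0.255 = 0.70395.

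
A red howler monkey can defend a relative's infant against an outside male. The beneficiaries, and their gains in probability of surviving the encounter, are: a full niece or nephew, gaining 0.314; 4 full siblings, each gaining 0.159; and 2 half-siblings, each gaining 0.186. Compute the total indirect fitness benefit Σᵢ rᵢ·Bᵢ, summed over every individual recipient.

r to a full niece or nephew = 1/4 (full aunt/uncle↔niece/nephew: two paths of length 3 through the shared grandparent pair: r = 2·(1/2)^3 = 1/4).
r to a full sibling = 0.5 (full sibs share both parents — two paths of length 2: r = 2·(1/2)^2 = 1/2).
r to a half-sibling = 0.25 (half-sibs share one parent — one path of length 2: r = (1/2)^2 = 1/4).
Summing one r·B term per recipient: 1·0.25·0.314 + 4·0.5·0.159 + 2·0.25·0.186 = 0.4895.

0.4895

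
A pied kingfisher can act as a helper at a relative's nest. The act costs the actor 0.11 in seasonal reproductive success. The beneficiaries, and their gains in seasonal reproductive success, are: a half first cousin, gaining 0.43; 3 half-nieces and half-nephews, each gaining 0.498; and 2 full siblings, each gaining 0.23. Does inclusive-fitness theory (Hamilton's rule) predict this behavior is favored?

Hamilton's rule: the trait is favored when the sum of r·B over every recipient exceeds the actor's cost C.
r to a half first cousin = 0.0625 (half first cousins share one grandparent — one path of length 4: r = (1/2)^4 = 1/16).
r to a half-niece or half-nephew = 0.125 (half-aunt/uncle↔niece/nephew: one path of length 3: r = (1/2)^3 = 1/8).
r to a full sibling = 1/2 (full sibs share both parents — two paths of length 2: r = 2·(1/2)^2 = 1/2).
Summing one r·B term per recipient: 1·0.0625·0.43 + 3·0.125·0.498 + 2·0.5·0.23 = 0.443625.
0.443625 > 0.11: the indirect benefit exceeds the cost.

Yes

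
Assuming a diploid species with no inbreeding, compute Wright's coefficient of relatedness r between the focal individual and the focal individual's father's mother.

Each parent–offspring link contributes a factor of 1/2, and independent paths through distinct common ancestors add.
Two parent–offspring links: r = (1/2)^2 = 1/4.

0.25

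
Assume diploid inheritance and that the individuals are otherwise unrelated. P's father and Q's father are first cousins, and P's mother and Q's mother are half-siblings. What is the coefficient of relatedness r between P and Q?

With two independent routes of shared ancestry, r is the sum of the two contributions.
P and Q are related in two ways: second cousins through their fathers (r = 1/32) and half first cousins through their mothers (r = 1/16).
r = 1/32 + 1/16 = 0.09375.

0.09375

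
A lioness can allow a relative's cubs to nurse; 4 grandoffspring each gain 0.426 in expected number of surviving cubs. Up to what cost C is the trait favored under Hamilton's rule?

0.426

r to a grandoffspring = 1/4 (two parent–offspring links: r = (1/2)^2 = 1/4).
Hamilton's rule: n·r·B > C, so the trait is favored while C < n·r·B = 4·0.25·0.426 = 0.426.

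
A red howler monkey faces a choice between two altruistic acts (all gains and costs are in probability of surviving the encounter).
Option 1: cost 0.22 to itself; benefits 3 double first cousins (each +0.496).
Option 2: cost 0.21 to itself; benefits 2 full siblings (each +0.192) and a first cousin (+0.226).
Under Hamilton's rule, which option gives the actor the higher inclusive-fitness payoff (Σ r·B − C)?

Option 1

Option 1: r to a double first cousin = 0.25.
Option 1: Σ r·B − C = (3·0.25·0.496) − 0.22 = 0.152.
Option 2: r to a full sibling = 0.5.
Option 2: r to a first cousin = 0.125.
Option 2: Σ r·B − C = (2·0.5·0.192 + 1·0.125·0.226) − 0.21 = 0.01025.
Option 1 has the higher net inclusive-fitness payoff.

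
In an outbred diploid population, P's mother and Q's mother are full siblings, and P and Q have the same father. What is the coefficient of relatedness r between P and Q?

0.375

Independent pedigree routes through distinct common ancestors add.
P and Q are related in two ways: first cousins through their mothers (r = 1/8) and half-sibs through their shared father (r = 1/4).
r = 1/8 + 1/4 = 3/8 = 0.375.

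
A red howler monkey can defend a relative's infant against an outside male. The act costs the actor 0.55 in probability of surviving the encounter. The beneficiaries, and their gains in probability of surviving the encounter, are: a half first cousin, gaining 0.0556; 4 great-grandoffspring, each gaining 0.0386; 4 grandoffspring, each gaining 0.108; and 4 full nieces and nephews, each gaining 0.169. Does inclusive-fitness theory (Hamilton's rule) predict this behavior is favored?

Hamilton's rule: the trait is favored when the sum of r·B over every recipient exceeds the actor's cost C.
r to a half first cousin = 0.0625 (half first cousins share one grandparent — one path of length 4: r = (1/2)^4 = 1/16).
r to a great-grandoffspring = 1/8 (three parent–offspring links: r = (1/2)^3 = 1/8).
r to a grandoffspring = 0.25 (two parent–offspring links: r = (1/2)^2 = 1/4).
r to a full niece or nephew = 0.25 (full aunt/uncle↔niece/nephew: two paths of length 3 through the shared grandparent pair: r = 2·(1/2)^3 = 1/4).
Summing one r·B term per recipient: 1·0.0625·0.0556 + 4·0.125·0.0386 + 4·0.25·0.108 + 4·0.25·0.169 = 0.299775.
0.299775 < 0.55: the indirect benefit is less than the cost.

No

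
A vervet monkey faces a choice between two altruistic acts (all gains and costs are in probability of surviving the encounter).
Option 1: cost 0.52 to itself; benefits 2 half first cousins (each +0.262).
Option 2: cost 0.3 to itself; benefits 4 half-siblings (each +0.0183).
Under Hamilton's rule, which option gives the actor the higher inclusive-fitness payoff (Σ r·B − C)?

Option 2

Option 1: r to a half first cousin = 0.0625.
Option 1: Σ r·B − C = (2·0.0625·0.262) − 0.52 = -0.48725.
Option 2: r to a half-sibling = 0.25.
Option 2: Σ r·B − C = (4·0.25·0.0183) − 0.3 = -0.2817.
Option 2 has the higher net inclusive-fitness payoff.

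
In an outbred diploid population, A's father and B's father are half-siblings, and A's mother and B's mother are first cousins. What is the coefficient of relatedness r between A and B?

Relatedness sums over independent paths through distinct common ancestors.
A and B are related in two ways: half first cousins through their fathers (r = 1/16) and second cousins through their mothers (r = 1/32).
r = 1/16 + 1/32 = 0.09375.

0.09375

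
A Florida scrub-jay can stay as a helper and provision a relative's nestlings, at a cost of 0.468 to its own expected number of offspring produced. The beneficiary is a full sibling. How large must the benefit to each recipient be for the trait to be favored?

0.936

r to a full sibling = 0.5 (full sibs share both parents — two paths of length 2: r = 2·(1/2)^2 = 1/2).
Hamilton's rule with n recipients of equal r: n·r·B > C, so B > C/(n·r) = 0.468/(1·0.5) = 0.936.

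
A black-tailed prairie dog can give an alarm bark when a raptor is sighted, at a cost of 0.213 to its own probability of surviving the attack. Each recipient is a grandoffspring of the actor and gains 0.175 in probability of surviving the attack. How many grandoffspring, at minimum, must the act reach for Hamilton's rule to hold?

5

r to a grandoffspring = 1/4 (two parent–offspring links: r = (1/2)^2 = 1/4).
Hamilton's rule: n·r·B > C  ⇒  n > C/(r·B) = 0.213/(0.25·0.175) = 4.869.
The smallest integer exceeding 4.869 is 5.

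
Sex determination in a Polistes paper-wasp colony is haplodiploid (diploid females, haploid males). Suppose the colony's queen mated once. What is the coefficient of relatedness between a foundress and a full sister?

Haplodiploid full sisters inherit their father's entire haploid genome identically (contributing 1/2) and on average half of their mother's contribution (1/2 · 1/2 = 1/4); r = 1/2 + 1/4 = 3/4.

0.75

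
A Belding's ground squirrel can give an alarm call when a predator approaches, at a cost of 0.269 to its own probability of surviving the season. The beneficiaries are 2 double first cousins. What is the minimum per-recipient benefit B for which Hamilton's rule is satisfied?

0.538

r to a double first cousin = 0.25 (double first cousins share both grandparent pairs — four paths of length 4: r = 4·(1/2)^4 = 1/4).
Hamilton's rule with n recipients of equal r: n·r·B > C, so B > C/(n·r) = 0.269/(2·0.25) = 0.538.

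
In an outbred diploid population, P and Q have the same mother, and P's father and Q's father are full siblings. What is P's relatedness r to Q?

Relatedness sums over independent paths through distinct common ancestors.
P and Q are related in two ways: half-sibs through their shared mother (r = 1/4) and first cousins through their fathers (r = 1/8).
r = 1/4 + 1/8 = 3/8 = 0.375.

0.375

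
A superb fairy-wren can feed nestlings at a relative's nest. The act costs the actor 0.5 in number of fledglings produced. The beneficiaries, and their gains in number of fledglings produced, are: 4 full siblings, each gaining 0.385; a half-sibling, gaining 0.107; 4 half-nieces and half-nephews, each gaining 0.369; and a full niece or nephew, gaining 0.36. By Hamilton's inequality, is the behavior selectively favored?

Hamilton's rule: the trait is favored when the sum of r·B over every recipient exceeds the actor's cost C.
r to a full sibling = 0.5 (full sibs share both parents — two paths of length 2: r = 2·(1/2)^2 = 1/2).
r to a half-sibling = 0.25 (half-sibs share one parent — one path of length 2: r = (1/2)^2 = 1/4).
r to a half-niece or half-nephew = 1/8 (half-aunt/uncle↔niece/nephew: one path of length 3: r = (1/2)^3 = 1/8).
r to a full niece or nephew = 0.25 (full aunt/uncle↔niece/nephew: two paths of length 3 through the shared grandparent pair: r = 2·(1/2)^3 = 1/4).
Summing one r·B term per recipient: 4·0.5·0.385 + 1·0.25·0.107 + 4·0.125·0.369 + 1·0.25·0.36 = 1.07125.
1.07125 > 0.5: the indirect benefit exceeds the cost.

Yes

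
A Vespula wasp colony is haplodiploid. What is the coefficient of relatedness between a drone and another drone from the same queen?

Haploid brothers each carry a random half of the queen's diploid genome, so on average they share half: r = 1/2.

0.5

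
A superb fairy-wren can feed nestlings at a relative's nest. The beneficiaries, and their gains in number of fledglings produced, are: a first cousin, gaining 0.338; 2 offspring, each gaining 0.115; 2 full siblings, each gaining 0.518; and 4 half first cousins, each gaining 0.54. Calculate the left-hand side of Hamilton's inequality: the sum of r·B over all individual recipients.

r to a first cousin = 1/8 (first cousins share one grandparent pair — two paths of length 4: r = 2·(1/2)^4 = 1/8).
r to an offspring = 0.5 (one parent–offspring link: r = (1/2)^1 = 1/2).
r to a full sibling = 1/2 (full sibs share both parents — two paths of length 2: r = 2·(1/2)^2 = 1/2).
r to a half first cousin = 0.0625 (half first cousins share one grandparent — one path of length 4: r = (1/2)^4 = 1/16).
Summing one r·B term per recipient: 1·0.125·0.338 + 2·0.5·0.115 + 2·0.5·0.518 + 4·0.0625·0.54 = 0.81025.

0.81025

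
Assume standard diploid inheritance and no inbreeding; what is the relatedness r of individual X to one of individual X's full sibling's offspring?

Each parent–offspring link contributes a factor of 1/2, and independent paths through distinct common ancestors add.
Full aunt/uncle↔niece/nephew: two paths of length 3 through the shared grandparent pair: r = 2·(1/2)^3 = 1/4.

0.25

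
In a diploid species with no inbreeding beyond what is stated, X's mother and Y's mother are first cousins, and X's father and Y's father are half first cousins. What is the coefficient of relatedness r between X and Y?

Independent pedigree routes through distinct common ancestors add.
X and Y are related in two ways: second cousins through their mothers (r = 1/32) and half second cousins through their fathers (r = 1/64).
r = 1/32 + 1/64 = 0.046875.

0.046875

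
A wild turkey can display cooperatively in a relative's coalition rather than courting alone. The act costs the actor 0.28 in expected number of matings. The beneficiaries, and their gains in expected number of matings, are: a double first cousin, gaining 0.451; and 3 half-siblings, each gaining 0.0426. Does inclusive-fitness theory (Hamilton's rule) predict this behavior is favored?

No

Hamilton's rule: the trait is favored when the sum of r·B over every recipient exceeds the actor's cost C.
r to a double first cousin = 0.25 (double first cousins share both grandparent pairs — four paths of length 4: r = 4·(1/2)^4 = 1/4).
r to a half-sibling = 1/4 (half-sibs share one parent — one path of length 2: r = (1/2)^2 = 1/4).
Summing one r·B term per recipient: 1·0.25·0.451 + 3·0.25·0.0426 = 0.1447.
0.1447 < 0.28: the indirect benefit is less than the cost.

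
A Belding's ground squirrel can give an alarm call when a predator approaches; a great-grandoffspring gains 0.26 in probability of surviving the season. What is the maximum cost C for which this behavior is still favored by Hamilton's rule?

0.0325

r to a great-grandoffspring = 0.125 (three parent–offspring links: r = (1/2)^3 = 1/8).
Hamilton's rule: n·r·B > C, so the trait is favored while C < n·r·B = 1·0.125·0.26 = 0.0325.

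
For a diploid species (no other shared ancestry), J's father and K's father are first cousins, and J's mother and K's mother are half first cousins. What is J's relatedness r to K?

0.046875

Independent pedigree routes through distinct common ancestors add.
J and K are related in two ways: second cousins through their fathers (r = 1/32) and half second cousins through their mothers (r = 1/64).
r = 1/32 + 1/64 = 3/64 = 0.046875.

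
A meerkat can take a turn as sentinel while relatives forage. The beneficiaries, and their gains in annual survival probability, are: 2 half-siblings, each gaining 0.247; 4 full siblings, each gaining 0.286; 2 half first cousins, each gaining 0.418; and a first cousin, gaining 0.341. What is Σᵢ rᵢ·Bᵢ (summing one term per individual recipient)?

r to a half-sibling = 1/4 (half-sibs share one parent — one path of length 2: r = (1/2)^2 = 1/4).
r to a full sibling = 0.5 (full sibs share both parents — two paths of length 2: r = 2·(1/2)^2 = 1/2).
r to a half first cousin = 0.0625 (half first cousins share one grandparent — one path of length 4: r = (1/2)^4 = 1/16).
r to a first cousin = 1/8 (first cousins share one grandparent pair — two paths of length 4: r = 2·(1/2)^4 = 1/8).
Summing one r·B term per recipient: 2·0.25·0.247 + 4·0.5·0.286 + 2·0.0625·0.418 + 1·0.125·0.341 = 0.790375.

0.790375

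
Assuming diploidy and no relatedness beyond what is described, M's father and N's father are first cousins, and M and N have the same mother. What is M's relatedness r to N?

Relatedness sums over independent paths through distinct common ancestors.
M and N are related in two ways: second cousins through their fathers (r = 1/32) and half-sibs through their shared mother (r = 1/4).
r = 1/32 + 1/4 = 0.28125.

0.28125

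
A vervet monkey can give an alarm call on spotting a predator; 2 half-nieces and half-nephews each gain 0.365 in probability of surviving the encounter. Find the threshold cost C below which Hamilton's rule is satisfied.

0.09125

r to a half-niece or half-nephew = 0.125 (half-aunt/uncle↔niece/nephew: one path of length 3: r = (1/2)^3 = 1/8).
Hamilton's rule: n·r·B > C, so the trait is favored while C < n·r·B = 2·0.125·0.365 = 0.09125.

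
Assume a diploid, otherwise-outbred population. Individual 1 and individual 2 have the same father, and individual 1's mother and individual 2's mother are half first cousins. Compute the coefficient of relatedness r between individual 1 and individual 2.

With two independent routes of shared ancestry, r is the sum of the two contributions.
Individual 1 and individual 2 are related in two ways: half-sibs through their shared father (r = 1/4) and half second cousins through their mothers (r = 1/64).
r = 1/4 + 1/64 = 0.265625.

0.265625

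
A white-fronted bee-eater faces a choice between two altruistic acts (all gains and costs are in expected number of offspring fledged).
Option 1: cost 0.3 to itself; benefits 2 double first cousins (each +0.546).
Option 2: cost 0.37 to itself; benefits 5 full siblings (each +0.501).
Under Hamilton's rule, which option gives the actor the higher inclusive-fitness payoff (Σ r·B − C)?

Option 2

Option 1: r to a double first cousin = 0.25.
Option 1: Σ r·B − C = (2·0.25·0.546) − 0.3 = -0.027.
Option 2: r to a full sibling = 0.5.
Option 2: Σ r·B − C = (5·0.5·0.501) − 0.37 = 0.8825.
Option 2 has the higher net inclusive-fitness payoff.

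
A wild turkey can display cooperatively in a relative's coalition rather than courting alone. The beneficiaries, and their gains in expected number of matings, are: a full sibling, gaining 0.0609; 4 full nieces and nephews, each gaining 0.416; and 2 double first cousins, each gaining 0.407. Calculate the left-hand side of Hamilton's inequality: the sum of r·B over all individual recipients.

0.64995

r to a full sibling = 1/2 (full sibs share both parents — two paths of length 2: r = 2·(1/2)^2 = 1/2).
r to a full niece or nephew = 0.25 (full aunt/uncle↔niece/nephew: two paths of length 3 through the shared grandparent pair: r = 2·(1/2)^3 = 1/4).
r to a double first cousin = 1/4 (double first cousins share both grandparent pairs — four paths of length 4: r = 4·(1/2)^4 = 1/4).
Summing one r·B term per recipient: 1·0.5·0.0609 + 4·0.25·0.416 + 2·0.25·0.407 = 0.64995.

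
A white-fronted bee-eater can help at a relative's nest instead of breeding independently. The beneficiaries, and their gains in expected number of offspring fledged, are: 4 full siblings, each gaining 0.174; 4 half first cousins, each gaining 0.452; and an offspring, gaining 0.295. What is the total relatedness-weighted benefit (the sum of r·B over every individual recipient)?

r to a full sibling = 1/2 (full sibs share both parents — two paths of length 2: r = 2·(1/2)^2 = 1/2).
r to a half first cousin = 1/16 (half first cousins share one grandparent — one path of length 4: r = (1/2)^4 = 1/16).
r to an offspring = 1/2 (one parent–offspring link: r = (1/2)^1 = 1/2).
Summing one r·B term per recipient: 4·0.5·0.174 + 4·0.0625·0.452 + 1·0.5·0.295 = 0.6085.

0.6085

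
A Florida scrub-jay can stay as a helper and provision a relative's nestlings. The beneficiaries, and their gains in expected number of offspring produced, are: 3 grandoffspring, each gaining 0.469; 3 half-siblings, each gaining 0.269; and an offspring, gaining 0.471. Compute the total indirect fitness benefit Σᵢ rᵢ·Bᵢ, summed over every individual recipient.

0.789

r to a grandoffspring = 0.25 (two parent–offspring links: r = (1/2)^2 = 1/4).
r to a half-sibling = 0.25 (half-sibs share one parent — one path of length 2: r = (1/2)^2 = 1/4).
r to an offspring = 1/2 (one parent–offspring link: r = (1/2)^1 = 1/2).
Summing one r·B term per recipient: 3·0.25·0.469 + 3·0.25·0.269 + 1·0.5·0.471 = 0.789.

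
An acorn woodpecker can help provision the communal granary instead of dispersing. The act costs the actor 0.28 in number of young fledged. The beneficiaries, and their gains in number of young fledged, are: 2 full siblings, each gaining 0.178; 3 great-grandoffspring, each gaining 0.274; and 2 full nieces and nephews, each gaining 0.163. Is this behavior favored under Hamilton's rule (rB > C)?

Yes

Hamilton's rule: the trait is favored when the sum of r·B over every recipient exceeds the actor's cost C.
r to a full sibling = 1/2 (full sibs share both parents — two paths of length 2: r = 2·(1/2)^2 = 1/2).
r to a great-grandoffspring = 0.125 (three parent–offspring links: r = (1/2)^3 = 1/8).
r to a full niece or nephew = 0.25 (full aunt/uncle↔niece/nephew: two paths of length 3 through the shared grandparent pair: r = 2·(1/2)^3 = 1/4).
Summing one r·B term per recipient: 2·0.5·0.178 + 3·0.125·0.274 + 2·0.25·0.163 = 0.36225.
0.36225 > 0.28: the indirect benefit exceeds the cost.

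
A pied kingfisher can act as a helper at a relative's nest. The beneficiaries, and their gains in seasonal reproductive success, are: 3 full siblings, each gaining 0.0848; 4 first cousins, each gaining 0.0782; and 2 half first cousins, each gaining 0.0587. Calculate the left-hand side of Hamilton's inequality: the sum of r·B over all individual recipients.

0.1736375

r to a full sibling = 0.5 (full sibs share both parents — two paths of length 2: r = 2·(1/2)^2 = 1/2).
r to a first cousin = 0.125 (first cousins share one grandparent pair — two paths of length 4: r = 2·(1/2)^4 = 1/8).
r to a half first cousin = 1/16 (half first cousins share one grandparent — one path of length 4: r = (1/2)^4 = 1/16).
Summing one r·B term per recipient: 3·0.5·0.0848 + 4·0.125·0.0782 + 2·0.0625·0.0587 = 0.1736375.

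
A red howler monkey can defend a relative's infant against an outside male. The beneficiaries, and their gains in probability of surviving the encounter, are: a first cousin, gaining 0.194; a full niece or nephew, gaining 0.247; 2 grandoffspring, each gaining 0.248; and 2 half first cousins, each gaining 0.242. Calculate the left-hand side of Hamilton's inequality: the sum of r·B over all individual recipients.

r to a first cousin = 0.125 (first cousins share one grandparent pair — two paths of length 4: r = 2·(1/2)^4 = 1/8).
r to a full niece or nephew = 0.25 (full aunt/uncle↔niece/nephew: two paths of length 3 through the shared grandparent pair: r = 2·(1/2)^3 = 1/4).
r to a grandoffspring = 1/4 (two parent–offspring links: r = (1/2)^2 = 1/4).
r to a half first cousin = 1/16 (half first cousins share one grandparent — one path of length 4: r = (1/2)^4 = 1/16).
Summing one r·B term per recipient: 1·0.125·0.194 + 1·0.25·0.247 + 2·0.25·0.248 + 2·0.0625·0.242 = 0.24025.

0.24025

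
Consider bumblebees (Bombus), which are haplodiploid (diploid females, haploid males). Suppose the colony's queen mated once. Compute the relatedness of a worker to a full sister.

Haplodiploid full sisters inherit their father's entire haploid genome identically (contributing 1/2) and on average half of their mother's contribution (1/2 · 1/2 = 1/4); r = 1/2 + 1/4 = 3/4.

0.75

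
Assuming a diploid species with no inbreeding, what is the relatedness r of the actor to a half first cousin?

Half first cousins share one grandparent — one path of length 4: r = (1/2)^4 = 1/16.

0.0625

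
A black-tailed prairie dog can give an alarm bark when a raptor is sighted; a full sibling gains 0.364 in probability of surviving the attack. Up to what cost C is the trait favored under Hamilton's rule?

r to a full sibling = 1/2 (full sibs share both parents — two paths of length 2: r = 2·(1/2)^2 = 1/2).
Hamilton's rule: n·r·B > C, so the trait is favored while C < n·r·B = 1·0.5·0.364 = 0.182.

0.182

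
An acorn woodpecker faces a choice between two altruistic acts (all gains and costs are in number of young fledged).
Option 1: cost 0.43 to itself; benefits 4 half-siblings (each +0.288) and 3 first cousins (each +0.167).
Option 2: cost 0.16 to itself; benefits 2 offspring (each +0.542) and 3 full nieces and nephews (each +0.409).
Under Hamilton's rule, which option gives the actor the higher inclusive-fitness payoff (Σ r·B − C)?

Option 1: r to a half-sibling = 0.25.
Option 1: r to a first cousin = 0.125.
Option 1: Σ r·B − C = (4·0.25·0.288 + 3·0.125·0.167) − 0.43 = -0.079375.
Option 2: r to an offspring = 0.5.
Option 2: r to a full niece or nephew = 0.25.
Option 2: Σ r·B − C = (2·0.5·0.542 + 3·0.25·0.409) − 0.16 = 0.68875.
Option 2 has the higher net inclusive-fitness payoff.

Option 2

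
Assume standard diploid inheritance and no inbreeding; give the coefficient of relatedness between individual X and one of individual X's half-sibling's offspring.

0.125

Each parent–offspring link contributes a factor of 1/2, and independent paths through distinct common ancestors add.
Half-aunt/uncle↔niece/nephew: one path of length 3: r = (1/2)^3 = 1/8.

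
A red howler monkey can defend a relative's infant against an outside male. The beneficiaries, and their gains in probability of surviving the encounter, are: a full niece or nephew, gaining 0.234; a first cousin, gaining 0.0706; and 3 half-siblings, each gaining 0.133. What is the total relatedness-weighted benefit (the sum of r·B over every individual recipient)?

r to a full niece or nephew = 1/4 (full aunt/uncle↔niece/nephew: two paths of length 3 through the shared grandparent pair: r = 2·(1/2)^3 = 1/4).
r to a first cousin = 0.125 (first cousins share one grandparent pair — two paths of length 4: r = 2·(1/2)^4 = 1/8).
r to a half-sibling = 0.25 (half-sibs share one parent — one path of length 2: r = (1/2)^2 = 1/4).
Summing one r·B term per recipient: 1·0.25·0.234 + 1·0.125·0.0706 + 3·0.25·0.133 = 0.167075.

0.167075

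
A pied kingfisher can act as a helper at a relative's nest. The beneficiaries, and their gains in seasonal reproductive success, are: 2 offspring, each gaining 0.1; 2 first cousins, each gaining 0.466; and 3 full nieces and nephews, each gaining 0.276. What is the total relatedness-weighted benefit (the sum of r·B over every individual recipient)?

0.4235

r to an offspring = 0.5 (one parent–offspring link: r = (1/2)^1 = 1/2).
r to a first cousin = 1/8 (first cousins share one grandparent pair — two paths of length 4: r = 2·(1/2)^4 = 1/8).
r to a full niece or nephew = 1/4 (full aunt/uncle↔niece/nephew: two paths of length 3 through the shared grandparent pair: r = 2·(1/2)^3 = 1/4).
Summing one r·B term per recipient: 2·0.5·0.1 + 2·0.125·0.466 + 3·0.25·0.276 = 0.4235.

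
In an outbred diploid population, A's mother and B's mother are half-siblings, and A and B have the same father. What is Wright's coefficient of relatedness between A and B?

Wright's path rule: contributions from independent ancestry routes add.
A and B are related in two ways: half first cousins through their mothers (r = 1/16) and half-sibs through their shared father (r = 1/4).
r = 1/16 + 1/4 = 5/16 = 0.3125.

0.3125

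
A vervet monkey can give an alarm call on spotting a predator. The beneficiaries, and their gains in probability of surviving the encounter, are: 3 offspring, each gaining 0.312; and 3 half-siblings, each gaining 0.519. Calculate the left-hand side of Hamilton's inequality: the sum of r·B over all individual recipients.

0.85725

r to an offspring = 1/2 (one parent–offspring link: r = (1/2)^1 = 1/2).
r to a half-sibling = 0.25 (half-sibs share one parent — one path of length 2: r = (1/2)^2 = 1/4).
Summing one r·B term per recipient: 3·0.5·0.312 + 3·0.25·0.519 = 0.85725.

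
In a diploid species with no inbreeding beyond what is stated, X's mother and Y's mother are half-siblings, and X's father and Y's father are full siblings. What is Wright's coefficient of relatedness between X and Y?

0.1875

Relatedness sums over independent paths through distinct common ancestors.
X and Y are related in two ways: half first cousins through their mothers (r = 1/16) and first cousins through their fathers (r = 1/8).
r = 1/16 + 1/8 = 0.1875.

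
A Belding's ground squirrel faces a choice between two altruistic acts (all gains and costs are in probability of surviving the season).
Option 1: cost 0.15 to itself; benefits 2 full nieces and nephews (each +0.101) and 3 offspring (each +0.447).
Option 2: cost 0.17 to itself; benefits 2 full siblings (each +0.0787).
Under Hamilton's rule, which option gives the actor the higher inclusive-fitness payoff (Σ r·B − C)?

Option 1

Option 1: r to a full niece or nephew = 0.25.
Option 1: r to an offspring = 0.5.
Option 1: Σ r·B − C = (2·0.25·0.101 + 3·0.5·0.447) − 0.15 = 0.571.
Option 2: r to a full sibling = 0.5.
Option 2: Σ r·B − C = (2·0.5·0.0787) − 0.17 = -0.0913.
Option 1 has the higher net inclusive-fitness payoff.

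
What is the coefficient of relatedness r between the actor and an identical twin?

1

Each parent–offspring link contributes a factor of 1/2, and independent paths through distinct common ancestors add.
Monozygotic twins share every allele identical by descent: r = 1.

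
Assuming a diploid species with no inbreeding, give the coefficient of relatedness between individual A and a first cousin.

0.125

First cousins share one grandparent pair — two paths of length 4: r = 2·(1/2)^4 = 1/8.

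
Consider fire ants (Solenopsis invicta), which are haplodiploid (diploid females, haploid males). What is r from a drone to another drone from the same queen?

0.5

Haploid brothers each carry a random half of the queen's diploid genome, so on average they share half: r = 1/2.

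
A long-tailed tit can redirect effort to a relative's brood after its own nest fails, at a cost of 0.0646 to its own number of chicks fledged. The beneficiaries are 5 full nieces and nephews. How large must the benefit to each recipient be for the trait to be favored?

0.0517

r to a full niece or nephew = 0.25 (full aunt/uncle↔niece/nephew: two paths of length 3 through the shared grandparent pair: r = 2·(1/2)^3 = 1/4).
Hamilton's rule with n recipients of equal r: n·r·B > C, so B > C/(n·r) = 0.0646/(5·0.25) = 0.0517.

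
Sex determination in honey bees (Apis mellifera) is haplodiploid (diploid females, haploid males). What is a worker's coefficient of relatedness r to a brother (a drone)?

Her haploid brother carries none of their father's genes and a random half of their mother's genome; that half matches the maternal half of her own genome with probability 1/2: r = 1/2 · 1/2 = 1/4.

0.25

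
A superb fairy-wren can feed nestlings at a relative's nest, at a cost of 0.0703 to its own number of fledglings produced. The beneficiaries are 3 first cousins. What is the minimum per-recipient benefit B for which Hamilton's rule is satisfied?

r to a first cousin = 0.125 (first cousins share one grandparent pair — two paths of length 4: r = 2·(1/2)^4 = 1/8).
Hamilton's rule with n recipients of equal r: n·r·B > C, so B > C/(n·r) = 0.0703/(3·0.125) = 0.1875.

0.1875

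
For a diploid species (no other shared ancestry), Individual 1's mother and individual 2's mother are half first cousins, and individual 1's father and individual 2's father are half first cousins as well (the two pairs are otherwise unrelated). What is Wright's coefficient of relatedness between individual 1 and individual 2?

0.03125

Independent pedigree routes through distinct common ancestors add.
Individual 1 and individual 2 are related in two ways: half second cousins through their mothers (r = 1/64) and half second cousins through their fathers (r = 1/64).
r = 1/64 + 1/64 = 0.03125.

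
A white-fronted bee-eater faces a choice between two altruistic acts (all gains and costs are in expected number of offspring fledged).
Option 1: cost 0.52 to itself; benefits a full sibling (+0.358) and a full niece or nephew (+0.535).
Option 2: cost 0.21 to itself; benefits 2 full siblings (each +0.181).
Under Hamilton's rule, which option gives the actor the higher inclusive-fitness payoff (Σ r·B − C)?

Option 1: r to a full sibling = 0.5.
Option 1: r to a full niece or nephew = 0.25.
Option 1: Σ r·B − C = (1·0.5·0.358 + 1·0.25·0.535) − 0.52 = -0.20725.
Option 2: r to a full sibling = 0.5.
Option 2: Σ r·B − C = (2·0.5·0.181) − 0.21 = -0.029.
Option 2 has the higher net inclusive-fitness payoff.

Option 2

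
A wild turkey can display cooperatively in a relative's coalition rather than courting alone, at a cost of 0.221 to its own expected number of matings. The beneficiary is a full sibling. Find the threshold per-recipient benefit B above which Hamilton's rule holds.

0.442

r to a full sibling = 0.5 (full sibs share both parents — two paths of length 2: r = 2·(1/2)^2 = 1/2).
Hamilton's rule with n recipients of equal r: n·r·B > C, so B > C/(n·r) = 0.221/(1·0.5) = 0.442.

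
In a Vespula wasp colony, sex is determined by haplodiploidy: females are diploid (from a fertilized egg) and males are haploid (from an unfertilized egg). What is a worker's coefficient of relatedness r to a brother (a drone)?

0.25

Her haploid brother carries none of their father's genes and a random half of their mother's genome; that half matches the maternal half of her own genome with probability 1/2: r = 1/2 · 1/2 = 1/4.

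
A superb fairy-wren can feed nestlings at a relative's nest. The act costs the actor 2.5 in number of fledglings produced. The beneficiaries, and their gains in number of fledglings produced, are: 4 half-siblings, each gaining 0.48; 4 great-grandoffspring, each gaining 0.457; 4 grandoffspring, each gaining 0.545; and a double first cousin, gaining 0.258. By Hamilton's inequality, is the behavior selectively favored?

Hamilton's rule: the trait is favored when the sum of r·B over every recipient exceeds the actor's cost C.
r to a half-sibling = 1/4 (half-sibs share one parent — one path of length 2: r = (1/2)^2 = 1/4).
r to a great-grandoffspring = 1/8 (three parent–offspring links: r = (1/2)^3 = 1/8).
r to a grandoffspring = 1/4 (two parent–offspring links: r = (1/2)^2 = 1/4).
r to a double first cousin = 0.25 (double first cousins share both grandparent pairs — four paths of length 4: r = 4·(1/2)^4 = 1/4).
Summing one r·B term per recipient: 4·0.25·0.48 + 4·0.125·0.457 + 4·0.25·0.545 + 1·0.25·0.258 = 1.318.
1.318 < 2.5: the indirect benefit is less than the cost.

No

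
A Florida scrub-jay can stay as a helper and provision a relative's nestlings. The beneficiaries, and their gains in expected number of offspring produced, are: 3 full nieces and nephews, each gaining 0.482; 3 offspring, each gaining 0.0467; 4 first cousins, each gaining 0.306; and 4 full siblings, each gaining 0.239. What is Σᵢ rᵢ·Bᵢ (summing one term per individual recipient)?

r to a full niece or nephew = 0.25 (full aunt/uncle↔niece/nephew: two paths of length 3 through the shared grandparent pair: r = 2·(1/2)^3 = 1/4).
r to an offspring = 1/2 (one parent–offspring link: r = (1/2)^1 = 1/2).
r to a first cousin = 0.125 (first cousins share one grandparent pair — two paths of length 4: r = 2·(1/2)^4 = 1/8).
r to a full sibling = 0.5 (full sibs share both parents — two paths of length 2: r = 2·(1/2)^2 = 1/2).
Summing one r·B term per recipient: 3·0.25·0.482 + 3·0.5·0.0467 + 4·0.125·0.306 + 4·0.5·0.239 = 1.06255.

1.06255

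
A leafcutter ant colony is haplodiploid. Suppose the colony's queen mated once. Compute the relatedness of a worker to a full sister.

Haplodiploid full sisters inherit their father's entire haploid genome identically (contributing 1/2) and on average half of their mother's contribution (1/2 · 1/2 = 1/4); r = 1/2 + 1/4 = 3/4.

0.75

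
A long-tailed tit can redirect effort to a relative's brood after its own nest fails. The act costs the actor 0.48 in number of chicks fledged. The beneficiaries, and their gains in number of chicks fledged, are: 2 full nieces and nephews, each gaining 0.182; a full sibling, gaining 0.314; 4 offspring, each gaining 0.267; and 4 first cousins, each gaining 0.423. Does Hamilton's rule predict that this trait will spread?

Yes

Hamilton's rule: the trait is favored when the sum of r·B over every recipient exceeds the actor's cost C.
r to a full niece or nephew = 1/4 (full aunt/uncle↔niece/nephew: two paths of length 3 through the shared grandparent pair: r = 2·(1/2)^3 = 1/4).
r to a full sibling = 0.5 (full sibs share both parents — two paths of length 2: r = 2·(1/2)^2 = 1/2).
r to an offspring = 0.5 (one parent–offspring link: r = (1/2)^1 = 1/2).
r to a first cousin = 0.125 (first cousins share one grandparent pair — two paths of length 4: r = 2·(1/2)^4 = 1/8).
Summing one r·B term per recipient: 2·0.25·0.182 + 1·0.5·0.314 + 4·0.5·0.267 + 4·0.125·0.423 = 0.9935.
0.9935 > 0.48: the indirect benefit exceeds the cost.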